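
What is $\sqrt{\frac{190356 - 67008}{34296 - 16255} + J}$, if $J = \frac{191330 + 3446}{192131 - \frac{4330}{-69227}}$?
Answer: $\frac{2 \sqrt{113012016719133487475406427339}}{239957154145747} \approx 2.8019$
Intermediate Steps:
$J = \frac{13483758152}{13300657067}$ ($J = \frac{194776}{192131 - - \frac{4330}{69227}} = \frac{194776}{192131 + \frac{4330}{69227}} = \frac{194776}{\frac{13300657067}{69227}} = 194776 \cdot \frac{69227}{13300657067} = \frac{13483758152}{13300657067} \approx 1.0138$)
$\sqrt{\frac{190356 - 67008}{34296 - 16255} + J} = \sqrt{\frac{190356 - 67008}{34296 - 16255} + \frac{13483758152}{13300657067}} = \sqrt{\frac{123348}{18041} + \frac{13483758152}{13300657067}} = \sqrt{\frac{1883869928720548}{239957154145747}} = \frac{2 \sqrt{113012016719133487475406427339}}{239957154145747}$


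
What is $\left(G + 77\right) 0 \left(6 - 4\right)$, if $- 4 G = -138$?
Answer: $0$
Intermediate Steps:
$G = \frac{69}{2}$ ($G = \left(- \frac{1}{4}\right) \left(-138\right) = \frac{69}{2} \approx 34.5$)
$\left(G + 77\right) 0 \left(6 - 4\right) = \left(\frac{69}{2} + 77\right) 0 \left(6 - 4\right) = \frac{223 \cdot 0 \cdot 2}{2} = \frac{223}{2} \cdot 0 = 0$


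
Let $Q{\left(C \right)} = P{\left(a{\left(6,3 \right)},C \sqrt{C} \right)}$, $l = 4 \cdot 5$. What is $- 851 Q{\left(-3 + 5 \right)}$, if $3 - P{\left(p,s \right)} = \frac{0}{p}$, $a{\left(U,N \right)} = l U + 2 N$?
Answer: $-2553$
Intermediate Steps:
$l = 20$
$a{\left(U,N \right)} = 2 N + 20 U$ ($a{\left(U,N \right)} = 20 U + 2 N = 2 N + 20 U$)
$P{\left(p,s \right)} = 3$ ($P{\left(p,s \right)} = 3 - \frac{0}{p} = 3 - 0 = 3 + 0 = 3$)
$Q{\left(C \right)} = 3$
$- 851 Q{\left(-3 + 5 \right)} = \left(-851\right) 3 = -2553$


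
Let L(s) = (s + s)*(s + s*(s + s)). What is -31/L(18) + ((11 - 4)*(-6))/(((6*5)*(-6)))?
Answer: 27817/119880 ≈ 0.23204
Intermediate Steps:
L(s) = 2*s*(s + 2*s**2) (L(s) = (2*s)*(s + s*(2*s)) = (2*s)*(s + 2*s**2) = 2*s*(s + 2*s**2))
-31/L(18) + ((11 - 4)*(-6))/(((6*5)*(-6))) = -31*1/(324*(2 + 4*18)) + ((11 - 4)*(-6))/(((6*5)*(-6))) = -31*1/(324*(2 + 72)) + (7*(-6))/((30*(-6))) = -31/(324*74) - 42/(-180) = -31/23976 - 42*(-1/180) = -31*1/23976 + 7/30 = -31/23976 + 7/30 = 27817/119880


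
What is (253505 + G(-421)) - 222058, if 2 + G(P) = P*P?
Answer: 208686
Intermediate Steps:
G(P) = -2 + P² (G(P) = -2 + P*P = -2 + P²)
(253505 + G(-421)) - 222058 = (253505 + (-2 + (-421)²)) - 222058 = (253505 + (-2 + 177241)) - 222058 = (253505 + 177239) - 222058 = 430744 - 222058 = 208686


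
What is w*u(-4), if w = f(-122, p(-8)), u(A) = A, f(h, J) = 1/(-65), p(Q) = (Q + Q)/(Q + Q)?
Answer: 4/65 ≈ 0.061538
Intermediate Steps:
p(Q) = 1 (p(Q) = (2*Q)/((2*Q)) = (2*Q)*(1/(2*Q)) = 1)
f(h, J) = -1/65
w = -1/65 ≈ -0.015385
w*u(-4) = -1/65*(-4) = 4/65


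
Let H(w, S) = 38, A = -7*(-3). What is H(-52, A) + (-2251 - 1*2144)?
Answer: -4357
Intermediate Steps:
A = 21
H(-52, A) + (-2251 - 1*2144) = 38 + (-2251 - 1*2144) = 38 + (-2251 - 2144) = 38 - 4395 = -4357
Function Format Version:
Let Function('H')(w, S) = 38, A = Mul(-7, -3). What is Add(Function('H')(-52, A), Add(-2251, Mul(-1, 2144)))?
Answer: -4357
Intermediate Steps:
A = 21
Add(Function('H')(-52, A), Add(-2251, Mul(-1, 2144))) = Add(38, Add(-2251, Mul(-1, 2144))) = Add(38, Add(-2251, -2144)) = Add(38, -4395) = -4357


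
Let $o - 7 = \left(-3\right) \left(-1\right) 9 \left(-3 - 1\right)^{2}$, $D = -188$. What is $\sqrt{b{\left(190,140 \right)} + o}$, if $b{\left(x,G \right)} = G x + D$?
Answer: $\sqrt{26851} \approx 163.86$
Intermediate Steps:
$b{\left(x,G \right)} = -188 + G x$ ($b{\left(x,G \right)} = G x - 188 = -188 + G x$)
$o = 439$ ($o = 7 + \left(-3\right) \left(-1\right) 9 \left(-3 - 1\right)^{2} = 7 + 3 \cdot 9 \left(-4\right)^{2} = 7 + 27 \cdot 16 = 7 + 432 = 439$)
$\sqrt{b{\left(190,140 \right)} + o} = \sqrt{\left(-188 + 140 \cdot 190\right) + 439} = \sqrt{\left(-188 + 26600\right) + 439} = \sqrt{26412 + 439} = \sqrt{26851}$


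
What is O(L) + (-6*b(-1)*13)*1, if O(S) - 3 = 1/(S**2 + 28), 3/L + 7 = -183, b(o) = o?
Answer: 81911629/1010809 ≈ 81.036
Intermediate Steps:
L = -3/190 (L = 3/(-7 - 183) = 3/(-190) = 3*(-1/190) = -3/190 ≈ -0.015789)
O(S) = 3 + 1/(28 + S**2) (O(S) = 3 + 1/(S**2 + 28) = 3 + 1/(28 + S**2))
O(L) + (-6*b(-1)*13)*1 = (85 + 3*(-3/190)**2)/(28 + (-3/190)**2) + (-6*(-1)*13)*1 = (85 + 3*(9/36100))/(28 + 9/36100) + (6*13)*1 = (85 + 27/36100)/(1010809/36100) + 78*1 = (36100/1010809)*(3068527/36100) + 78 = 3068527/1010809 + 78 = 81911629/1010809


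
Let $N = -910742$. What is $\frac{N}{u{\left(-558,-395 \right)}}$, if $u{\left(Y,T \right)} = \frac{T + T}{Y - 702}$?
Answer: $- \frac{114753492}{79} \approx -1.4526 \cdot 10^{6}$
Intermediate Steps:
$u{\left(Y,T \right)} = \frac{2 T}{-702 + Y}$
$\frac{N}{u{\left(-558,-395 \right)}} = - \frac{910742}{2 \left(-395\right) \frac{1}{-702 - 558}} = - \frac{910742}{2 \left(-395\right) \frac{1}{-1260}} = - \frac{910742}{2 \left(-395\right) \left(- \frac{1}{1260}\right)} = - \frac{910742}{\frac{79}{126}} = \left(-910742\right) \frac{126}{79} = - \frac{114753492}{79}$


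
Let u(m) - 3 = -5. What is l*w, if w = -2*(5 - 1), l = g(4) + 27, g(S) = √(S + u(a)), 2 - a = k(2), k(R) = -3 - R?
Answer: -216 - 8*√2 ≈ -227.31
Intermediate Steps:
a = 7 (a = 2 - (-3 - 1*2) = 2 - (-3 - 2) = 2 - 1*(-5) = 2 + 5 = 7)
u(m) = -2 (u(m) = 3 - 5 = -2)
g(S) = √(-2 + S) (g(S) = √(S - 2) = √(-2 + S))
l = 27 + √2 (l = √(-2 + 4) + 27 = √2 + 27 = 27 + √2 ≈ 28.414)
w = -8 (w = -2*4 = -8)
l*w = (27 + √2)*(-8) = -216 - 8*√2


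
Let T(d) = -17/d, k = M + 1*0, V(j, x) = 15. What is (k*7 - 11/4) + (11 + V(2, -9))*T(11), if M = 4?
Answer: -657/44 ≈ -14.932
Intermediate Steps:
k = 4 (k = 4 + 1*0 = 4 + 0 = 4)
(k*7 - 11/4) + (11 + V(2, -9))*T(11) = (4*7 - 11/4) + (11 + 15)*(-17/11) = (28 - 11*1/4) + 26*(-17*1/11) = (28 - 11/4) + 26*(-17/11) = 101/4 - 442/11 = -657/44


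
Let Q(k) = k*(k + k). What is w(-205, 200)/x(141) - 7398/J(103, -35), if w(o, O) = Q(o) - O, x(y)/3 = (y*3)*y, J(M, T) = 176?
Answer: -218159857/5248584 ≈ -41.565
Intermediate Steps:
Q(k) = 2*k**2 (Q(k) = k*(2*k) = 2*k**2)
x(y) = 9*y**2 (x(y) = 3*((y*3)*y) = 3*((3*y)*y) = 3*(3*y**2) = 9*y**2)
w(o, O) = -O + 2*o**2 (w(o, O) = 2*o**2 - O = -O + 2*o**2)
w(-205, 200)/x(141) - 7398/J(103, -35) = (-1*200 + 2*(-205)**2)/((9*141**2)) - 7398/176 = (-200 + 2*42025)/((9*19881)) - 7398*1/176 = (-200 + 84050)/178929 - 3699/88 = 83850*(1/178929) - 3699/88 = 27950/59643 - 3699/88 = -218159857/5248584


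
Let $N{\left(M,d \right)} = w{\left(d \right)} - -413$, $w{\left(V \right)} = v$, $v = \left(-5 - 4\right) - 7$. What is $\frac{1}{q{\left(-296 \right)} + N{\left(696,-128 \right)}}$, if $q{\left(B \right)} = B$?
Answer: $\frac{1}{101} \approx 0.009901$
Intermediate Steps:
$v = -16$ ($v = -9 - 7 = -16$)
$w{\left(V \right)} = -16$
$N{\left(M,d \right)} = 397$ ($N{\left(M,d \right)} = -16 - -413 = -16 + 413 = 397$)
$\frac{1}{q{\left(-296 \right)} + N{\left(696,-128 \right)}} = \frac{1}{-296 + 397} = \frac{1}{101}$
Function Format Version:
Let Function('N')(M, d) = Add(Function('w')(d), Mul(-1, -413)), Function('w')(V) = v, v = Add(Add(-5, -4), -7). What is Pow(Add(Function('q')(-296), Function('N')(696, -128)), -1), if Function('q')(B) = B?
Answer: Rational(1, 101) ≈ 0.0099010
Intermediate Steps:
v = -16 (v = Add(-9, -7) = -16)
Function('w')(V) = -16
Function('N')(M, d) = 397 (Function('N')(M, d) = Add(-16, Mul(-1, -413)) = Add(-16, 413) = 397)
Pow(Add(Function('q')(-296), Function('N')(696, -128)), -1) = Pow(Add(-296, 397), -1) = Pow(101, -1) = Rational(1, 101)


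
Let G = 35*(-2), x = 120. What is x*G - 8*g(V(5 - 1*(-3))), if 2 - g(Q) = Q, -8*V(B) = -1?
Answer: -8415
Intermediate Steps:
V(B) = 1/8 (V(B) = -1/8*(-1) = 1/8)
g(Q) = 2 - Q
G = -70
x*G - 8*g(V(5 - 1*(-3))) = 120*(-70) - 8*(2 - 1*1/8) = -8400 - 8*(2 - 1/8) = -8400 - 8*15/8 = -8400 - 15 = -8415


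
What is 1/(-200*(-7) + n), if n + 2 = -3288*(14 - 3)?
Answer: -1/34770 ≈ -2.8760e-5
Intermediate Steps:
n = -36170 (n = -2 - 3288*(14 - 3) = -2 - 3288*11 = -2 - 36168 = -36170)
1/(-200*(-7) + n) = 1/(-200*(-7) - 36170) = 1/(1400 - 36170) = 1/(-34770) = -1/34770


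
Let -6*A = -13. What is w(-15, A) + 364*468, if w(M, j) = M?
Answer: 170337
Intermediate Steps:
A = 13/6 (A = -⅙*(-13) = 13/6 ≈ 2.1667)
w(-15, A) + 364*468 = -15 + 364*468 = -15 + 170352 = 170337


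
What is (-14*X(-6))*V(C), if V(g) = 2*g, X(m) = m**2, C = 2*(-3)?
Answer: 6048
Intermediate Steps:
C = -6
(-14*X(-6))*V(C) = (-14*(-6)**2)*(2*(-6)) = -14*36*(-12) = -504*(-12) = 6048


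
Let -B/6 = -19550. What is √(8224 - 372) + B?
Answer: 117300 + 2*√1963 ≈ 1.1739e+5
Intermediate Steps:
B = 117300 (B = -6*(-19550) = 117300)
√(8224 - 372) + B = √(8224 - 372) + 117300 = √7852 + 117300 = 2*√1963 + 117300 = 117300 + 2*√1963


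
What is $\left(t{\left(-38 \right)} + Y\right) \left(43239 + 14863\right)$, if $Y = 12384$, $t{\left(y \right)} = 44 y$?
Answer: $622388624$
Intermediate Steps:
$\left(t{\left(-38 \right)} + Y\right) \left(43239 + 14863\right) = \left(44 \left(-38\right) + 12384\right) \left(43239 + 14863\right) = \left(-1672 + 12384\right) 58102 = 10712 \cdot 58102 = 622388624$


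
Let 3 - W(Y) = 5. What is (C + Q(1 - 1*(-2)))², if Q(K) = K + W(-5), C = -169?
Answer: 28224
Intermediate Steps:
W(Y) = -2 (W(Y) = 3 - 1*5 = 3 - 5 = -2)
Q(K) = -2 + K (Q(K) = K - 2 = -2 + K)
(C + Q(1 - 1*(-2)))² = (-169 + (-2 + (1 - 1*(-2))))² = (-169 + (-2 + (1 + 2)))² = (-169 + (-2 + 3))² = (-169 + 1)² = (-168)² = 28224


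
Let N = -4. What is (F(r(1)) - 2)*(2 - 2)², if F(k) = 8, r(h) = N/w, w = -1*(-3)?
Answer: 0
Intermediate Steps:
w = 3
r(h) = -4/3
(F(r(1)) - 2)*(2 - 2)² = (8 - 2)*(2 - 2)² = 6*0² = 6*0 = 0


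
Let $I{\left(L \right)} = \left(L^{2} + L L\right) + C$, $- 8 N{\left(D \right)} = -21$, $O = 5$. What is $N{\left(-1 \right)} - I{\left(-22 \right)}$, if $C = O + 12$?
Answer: $- \frac{7859}{8} \approx -982.38$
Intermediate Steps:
$C = 17$ ($C = 5 + 12 = 17$)
$N{\left(D \right)} = \frac{21}{8}$ ($N{\left(D \right)} = \left(- \frac{1}{8}\right) \left(-21\right) = \frac{21}{8}$)
$I{\left(L \right)} = 17 + 2 L^{2}$ ($I{\left(L \right)} = \left(L^{2} + L L\right) + 17 = \left(L^{2} + L^{2}\right) + 17 = 2 L^{2} + 17 = 17 + 2 L^{2}$)
$N{\left(-1 \right)} - I{\left(-22 \right)} = \frac{21}{8} - \left(17 + 2 \left(-22\right)^{2}\right) = \frac{21}{8} - \left(17 + 2 \cdot 484\right) = \frac{21}{8} - \left(17 + 968\right) = \frac{21}{8} - 985 = - \frac{7859}{8}$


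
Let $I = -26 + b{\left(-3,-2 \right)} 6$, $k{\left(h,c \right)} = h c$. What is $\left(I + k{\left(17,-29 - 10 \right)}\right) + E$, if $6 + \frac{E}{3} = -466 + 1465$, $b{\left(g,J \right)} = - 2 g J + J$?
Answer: $2206$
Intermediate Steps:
$k{\left(h,c \right)} = c h$
$b{\left(g,J \right)} = J - 2 J g$ ($b{\left(g,J \right)} = - 2 J g + J = J - 2 J g$)
$E = 2979$ ($E = -18 + 3 \left(-466 + 1465\right) = -18 + 3 \cdot 999 = -18 + 2997 = 2979$)
$I = -110$ ($I = -26 + - 2 \left(1 - -6\right) 6 = -26 + - 2 \left(1 + 6\right) 6 = -26 + \left(-2\right) 7 \cdot 6 = -26 - 84 = -110$)
$\left(I + k{\left(17,-29 - 10 \right)}\right) + E = \left(-110 + \left(-29 - 10\right) 17\right) + 2979 = \left(-110 - 663\right) + 2979 = -773 + 2979 = 2206$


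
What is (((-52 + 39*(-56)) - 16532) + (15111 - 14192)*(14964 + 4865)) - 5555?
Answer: 18198528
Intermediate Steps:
(((-52 + 39*(-56)) - 16532) + (15111 - 14192)*(14964 + 4865)) - 5555 = (((-52 - 2184) - 16532) + 919*19829) - 5555 = ((-2236 - 16532) + 18222851) - 5555 = (-18768 + 18222851) - 5555 = 18204083 - 5555 = 18198528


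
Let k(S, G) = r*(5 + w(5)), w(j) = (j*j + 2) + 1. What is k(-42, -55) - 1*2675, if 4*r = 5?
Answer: -10535/4 ≈ -2633.8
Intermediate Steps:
r = 5/4 (r = (1/4)*5 = 5/4 ≈ 1.2500)
w(j) = 3 + j**2 (w(j) = (j**2 + 2) + 1 = (2 + j**2) + 1 = 3 + j**2)
k(S, G) = 165/4 (k(S, G) = 5*(5 + (3 + 5**2))/4 = 5*(5 + (3 + 25))/4 = 5*(5 + 28)/4 = (5/4)*33 = 165/4)
k(-42, -55) - 1*2675 = 165/4 - 1*2675 = 165/4 - 2675 = -10535/4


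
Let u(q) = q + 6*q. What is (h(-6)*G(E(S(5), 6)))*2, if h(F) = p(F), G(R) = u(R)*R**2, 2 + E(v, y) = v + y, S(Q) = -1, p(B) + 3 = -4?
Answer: -2646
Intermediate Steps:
p(B) = -7 (p(B) = -3 - 4 = -7)
E(v, y) = -2 + v + y (E(v, y) = -2 + (v + y) = -2 + v + y)
u(q) = 7*q
G(R) = 7*R**3 (G(R) = (7*R)*R**2 = 7*R**3)
h(F) = -7
(h(-6)*G(E(S(5), 6)))*2 = -49*(-2 - 1 + 6)**3*2 = -49*3**3*2 = -49*27*2 = -7*189*2 = -1323*2 = -2646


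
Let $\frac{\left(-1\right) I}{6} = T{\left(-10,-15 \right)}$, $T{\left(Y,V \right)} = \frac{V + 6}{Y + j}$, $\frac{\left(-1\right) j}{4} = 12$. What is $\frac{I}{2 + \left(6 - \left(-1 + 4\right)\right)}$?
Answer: $- \frac{27}{145} \approx -0.18621$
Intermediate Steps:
$j = -48$ ($j = \left(-4\right) 12 = -48$)
$T{\left(Y,V \right)} = \frac{6 + V}{-48 + Y}$ ($T{\left(Y,V \right)} = \frac{V + 6}{Y - 48} = \frac{6 + V}{-48 + Y}$)
$I = - \frac{27}{29}$ ($I = - 6 \frac{6 - 15}{-48 - 10} = - 6 \frac{1}{-58} \left(-9\right) = - 6 \left(\left(- \frac{1}{58}\right) \left(-9\right)\right) = \left(-6\right) \frac{9}{58} = - \frac{27}{29} \approx -0.93103$)
$\frac{I}{2 + \left(6 - \left(-1 + 4\right)\right)} = \frac{1}{2 + \left(6 - \left(-1 + 4\right)\right)} \left(- \frac{27}{29}\right) = \frac{1}{2 + \left(6 - 3\right)} \left(- \frac{27}{29}\right) = \frac{1}{2 + 3} \left(- \frac{27}{29}\right) = \frac{1}{5} \left(- \frac{27}{29}\right) = - \frac{27}{145}$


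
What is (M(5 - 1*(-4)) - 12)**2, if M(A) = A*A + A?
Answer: 6084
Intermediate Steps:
M(A) = A + A**2 (M(A) = A**2 + A = A + A**2)
(M(5 - 1*(-4)) - 12)**2 = ((5 - 1*(-4))*(1 + (5 - 1*(-4))) - 12)**2 = ((5 + 4)*(1 + (5 + 4)) - 12)**2 = (9*(1 + 9) - 12)**2 = (9*10 - 12)**2 = (90 - 12)**2 = 78**2 = 6084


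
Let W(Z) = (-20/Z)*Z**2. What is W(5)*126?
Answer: -12600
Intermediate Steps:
W(Z) = -20*Z
W(5)*126 = -20*5*126 = -100*126 = -12600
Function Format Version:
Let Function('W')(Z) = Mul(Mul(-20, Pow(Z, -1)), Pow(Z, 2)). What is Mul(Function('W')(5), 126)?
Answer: -12600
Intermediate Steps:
Function('W')(Z) = Mul(-20, Z)
Mul(Function('W')(5), 126) = Mul(Mul(-20, 5), 126) = Mul(-100, 126) = -12600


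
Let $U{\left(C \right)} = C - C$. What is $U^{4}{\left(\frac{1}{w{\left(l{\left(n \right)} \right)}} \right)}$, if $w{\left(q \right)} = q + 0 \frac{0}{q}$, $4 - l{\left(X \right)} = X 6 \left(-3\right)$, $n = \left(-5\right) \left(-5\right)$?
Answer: $0$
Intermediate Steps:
$n = 25$
$l{\left(X \right)} = 4 + 18 X$ ($l{\left(X \right)} = 4 - X 6 \left(-3\right) = 4 - 6 X \left(-3\right) = 4 - - 18 X = 4 + 18 X$)
$w{\left(q \right)} = q$ ($w{\left(q \right)} = q + 0 \cdot 0 = q + 0 = q$)
$U{\left(C \right)} = 0$
$U^{4}{\left(\frac{1}{w{\left(l{\left(n \right)} \right)}} \right)} = 0^{4} = 0$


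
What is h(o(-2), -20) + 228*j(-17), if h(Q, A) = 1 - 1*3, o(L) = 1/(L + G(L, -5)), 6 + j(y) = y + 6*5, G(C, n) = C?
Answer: 1594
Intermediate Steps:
j(y) = 24 + y (j(y) = -6 + (y + 6*5) = -6 + (y + 30) = -6 + (30 + y) = 24 + y)
o(L) = 1/(2*L) (o(L) = 1/(L + L) = 1/(2*L))
h(Q, A) = -2 (h(Q, A) = 1 - 3 = -2)
h(o(-2), -20) + 228*j(-17) = -2 + 228*(24 - 17) = -2 + 228*7 = -2 + 1596 = 1594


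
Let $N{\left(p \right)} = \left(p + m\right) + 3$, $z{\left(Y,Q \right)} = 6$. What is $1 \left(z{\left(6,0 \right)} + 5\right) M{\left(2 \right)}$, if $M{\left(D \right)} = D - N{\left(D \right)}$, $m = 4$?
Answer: $-77$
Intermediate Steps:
$N{\left(p \right)} = 7 + p$ ($N{\left(p \right)} = \left(p + 4\right) + 3 = \left(4 + p\right) + 3 = 7 + p$)
$M{\left(D \right)} = -7$ ($M{\left(D \right)} = D - \left(7 + D\right) = -7$)
$1 \left(z{\left(6,0 \right)} + 5\right) M{\left(2 \right)} = 1 \left(6 + 5\right) \left(-7\right) = 1 \cdot 11 \left(-7\right) = 11 \left(-7\right) = -77$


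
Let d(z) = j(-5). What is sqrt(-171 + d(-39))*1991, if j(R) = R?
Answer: 7964*I*sqrt(11) ≈ 26414.0*I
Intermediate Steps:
d(z) = -5
sqrt(-171 + d(-39))*1991 = sqrt(-171 - 5)*1991 = sqrt(-176)*1991 = (4*I*sqrt(11))*1991 = 7964*I*sqrt(11)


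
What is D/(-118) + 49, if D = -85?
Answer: 5867/118 ≈ 49.720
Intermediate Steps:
D/(-118) + 49 = -85/(-118) + 49 = -1/118*(-85) + 49 = 85/118 + 49 = 5867/118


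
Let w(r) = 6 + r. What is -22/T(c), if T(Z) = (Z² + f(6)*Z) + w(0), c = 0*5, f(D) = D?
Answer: -11/3 ≈ -3.6667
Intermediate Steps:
c = 0
T(Z) = 6 + Z² + 6*Z (T(Z) = (Z² + 6*Z) + (6 + 0) = (Z² + 6*Z) + 6 = 6 + Z² + 6*Z)
-22/T(c) = -22/(6 + 0² + 6*0) = -22/(6 + 0 + 0) = -22/6 = -22*⅙ = -11/3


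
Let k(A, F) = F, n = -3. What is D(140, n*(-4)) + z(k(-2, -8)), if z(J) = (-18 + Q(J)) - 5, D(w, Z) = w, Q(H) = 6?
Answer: 123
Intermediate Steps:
z(J) = -17 (z(J) = (-18 + 6) - 5 = -12 - 5 = -17)
D(140, n*(-4)) + z(k(-2, -8)) = 140 - 17 = 123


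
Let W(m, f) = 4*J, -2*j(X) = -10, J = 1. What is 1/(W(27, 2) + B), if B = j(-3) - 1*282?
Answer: -1/273 ≈ -0.0036630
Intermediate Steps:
j(X) = 5 (j(X) = -½*(-10) = 5)
W(m, f) = 4 (W(m, f) = 4*1 = 4)
B = -277 (B = 5 - 1*282 = 5 - 282 = -277)
1/(W(27, 2) + B) = 1/(4 - 277) = 1/(-273) = -1/273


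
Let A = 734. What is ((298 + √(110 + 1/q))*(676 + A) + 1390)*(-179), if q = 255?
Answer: -75461030 - 16826*√7153005/17 ≈ -7.8108e+7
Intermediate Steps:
((298 + √(110 + 1/q))*(676 + A) + 1390)*(-179) = ((298 + √(110 + 1/255))*(676 + 734) + 1390)*(-179) = ((298 + √(110 + 1/255))*1410 + 1390)*(-179) = ((298 + √(28051/255))*1410 + 1390)*(-179) = ((298 + √7153005/255)*1410 + 1390)*(-179) = ((420180 + 94*√7153005/17) + 1390)*(-179) = (421570 + 94*√7153005/17)*(-179) = -75461030 - 16826*√7153005/17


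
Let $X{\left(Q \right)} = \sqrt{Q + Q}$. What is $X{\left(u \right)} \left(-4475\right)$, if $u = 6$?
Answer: $- 8950 \sqrt{3} \approx -15502.0$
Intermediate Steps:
$X{\left(Q \right)} = \sqrt{2} \sqrt{Q}$ ($X{\left(Q \right)} = \sqrt{2 Q} = \sqrt{2} \sqrt{Q}$)
$X{\left(u \right)} \left(-4475\right) = \sqrt{2} \sqrt{6} \left(-4475\right) = 2 \sqrt{3} \left(-4475\right) = - 8950 \sqrt{3}$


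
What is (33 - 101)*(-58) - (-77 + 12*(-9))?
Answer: 4129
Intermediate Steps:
(33 - 101)*(-58) - (-77 + 12*(-9)) = -68*(-58) - (-77 - 108) = 3944 - 1*(-185) = 3944 + 185 = 4129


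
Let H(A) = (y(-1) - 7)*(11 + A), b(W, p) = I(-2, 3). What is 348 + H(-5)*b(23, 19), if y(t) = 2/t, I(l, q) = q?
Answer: 186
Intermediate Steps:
b(W, p) = 3
H(A) = -99 - 9*A (H(A) = (2/(-1) - 7)*(11 + A) = (2*(-1) - 7)*(11 + A) = (-2 - 7)*(11 + A) = -9*(11 + A) = -99 - 9*A)
348 + H(-5)*b(23, 19) = 348 + (-99 - 9*(-5))*3 = 348 + (-99 + 45)*3 = 348 - 54*3 = 348 - 162 = 186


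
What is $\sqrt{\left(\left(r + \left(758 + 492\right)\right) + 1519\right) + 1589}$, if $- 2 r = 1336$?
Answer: $3 \sqrt{410} \approx 60.745$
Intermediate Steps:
$r = -668$ ($r = \left(- \frac{1}{2}\right) 1336 = -668$)
$\sqrt{\left(\left(r + \left(758 + 492\right)\right) + 1519\right) + 1589} = \sqrt{\left(\left(-668 + \left(758 + 492\right)\right) + 1519\right) + 1589} = \sqrt{\left(\left(-668 + 1250\right) + 1519\right) + 1589} = \sqrt{\left(582 + 1519\right) + 1589} = \sqrt{2101 + 1589} = \sqrt{3690} = 3 \sqrt{410}$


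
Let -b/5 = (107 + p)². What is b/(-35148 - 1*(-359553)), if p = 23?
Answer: -16900/64881 ≈ -0.26048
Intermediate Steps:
b = -84500 (b = -5*(107 + 23)² = -5*130² = -5*16900 = -84500)
b/(-35148 - 1*(-359553)) = -84500/(-35148 - 1*(-359553)) = -84500/(-35148 + 359553) = -84500/324405 = -84500*1/324405 = -16900/64881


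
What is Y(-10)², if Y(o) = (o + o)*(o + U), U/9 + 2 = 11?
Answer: 2016400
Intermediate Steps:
U = 81 (U = -18 + 9*11 = -18 + 99 = 81)
Y(o) = 2*o*(81 + o) (Y(o) = (o + o)*(o + 81) = (2*o)*(81 + o) = 2*o*(81 + o))
Y(-10)² = (2*(-10)*(81 - 10))² = (2*(-10)*71)² = (-1420)² = 2016400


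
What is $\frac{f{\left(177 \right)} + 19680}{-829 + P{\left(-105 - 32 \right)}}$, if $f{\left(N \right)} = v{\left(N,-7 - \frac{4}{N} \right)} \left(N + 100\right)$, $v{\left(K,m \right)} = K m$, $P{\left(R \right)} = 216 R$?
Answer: $\frac{324631}{30421} \approx 10.671$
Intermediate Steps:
$f{\left(N \right)} = N \left(-7 - \frac{4}{N}\right) \left(100 + N\right)$ ($f{\left(N \right)} = N \left(-7 - \frac{4}{N}\right) \left(N + 100\right) = N \left(-7 - \frac{4}{N}\right) \left(100 + N\right)$)
$\frac{f{\left(177 \right)} + 19680}{-829 + P{\left(-105 - 32 \right)}} = \frac{- \left(4 + 7 \cdot 177\right) \left(100 + 177\right) + 19680}{-829 + 216 \left(-105 - 32\right)} = \frac{\left(-1\right) \left(4 + 1239\right) 277 + 19680}{-829 + 216 \left(-137\right)} = \frac{\left(-1\right) 1243 \cdot 277 + 19680}{-829 - 29592} = \frac{-344311 + 19680}{-30421} = \left(-324631\right) \left(- \frac{1}{30421}\right) = \frac{324631}{30421}$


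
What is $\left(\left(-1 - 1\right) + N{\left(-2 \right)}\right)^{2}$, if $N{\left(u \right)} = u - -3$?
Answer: $1$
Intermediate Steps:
$N{\left(u \right)} = 3 + u$ ($N{\left(u \right)} = u + 3 = 3 + u$)
$\left(\left(-1 - 1\right) + N{\left(-2 \right)}\right)^{2} = \left(\left(-1 - 1\right) + \left(3 - 2\right)\right)^{2} = \left(-2 + 1\right)^{2} = \left(-1\right)^{2} = 1$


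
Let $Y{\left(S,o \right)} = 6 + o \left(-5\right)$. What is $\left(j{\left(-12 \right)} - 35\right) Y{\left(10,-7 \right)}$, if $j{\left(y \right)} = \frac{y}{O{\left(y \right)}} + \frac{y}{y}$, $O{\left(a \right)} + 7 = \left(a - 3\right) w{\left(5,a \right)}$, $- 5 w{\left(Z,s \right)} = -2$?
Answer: $- \frac{17630}{13} \approx -1356.2$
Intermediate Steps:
$w{\left(Z,s \right)} = \frac{2}{5}$ ($w{\left(Z,s \right)} = \left(- \frac{1}{5}\right) \left(-2\right) = \frac{2}{5}$)
$Y{\left(S,o \right)} = 6 - 5 o$
$O{\left(a \right)} = - \frac{41}{5} + \frac{2 a}{5}$ ($O{\left(a \right)} = -7 + \left(a - 3\right) \frac{2}{5} = -7 + \left(-3 + a\right) \frac{2}{5} = -7 + \left(- \frac{6}{5} + \frac{2 a}{5}\right) = - \frac{41}{5} + \frac{2 a}{5}$)
$j{\left(y \right)} = 1 + \frac{y}{- \frac{41}{5} + \frac{2 y}{5}}$ ($j{\left(y \right)} = \frac{y}{- \frac{41}{5} + \frac{2 y}{5}} + \frac{y}{y} = \frac{y}{- \frac{41}{5} + \frac{2 y}{5}} + 1 = 1 + \frac{y}{- \frac{41}{5} + \frac{2 y}{5}}$)
$\left(j{\left(-12 \right)} - 35\right) Y{\left(10,-7 \right)} = \left(\frac{-41 + 7 \left(-12\right)}{-41 + 2 \left(-12\right)} - 35\right) \left(6 - -35\right) = \left(\frac{-41 - 84}{-41 - 24} - 35\right) \left(6 + 35\right) = \left(\frac{1}{-65} \left(-125\right) - 35\right) 41 = \left(\left(- \frac{1}{65}\right) \left(-125\right) - 35\right) 41 = \left(\frac{25}{13} - 35\right) 41 = \left(- \frac{430}{13}\right) 41 = - \frac{17630}{13}$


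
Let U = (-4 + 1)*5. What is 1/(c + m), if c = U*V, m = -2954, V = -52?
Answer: -1/2174 ≈ -0.00045998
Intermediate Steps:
U = -15 (U = -3*5 = -15)
c = 780 (c = -15*(-52) = 780)
1/(c + m) = 1/(780 - 2954) = 1/(-2174) = -1/2174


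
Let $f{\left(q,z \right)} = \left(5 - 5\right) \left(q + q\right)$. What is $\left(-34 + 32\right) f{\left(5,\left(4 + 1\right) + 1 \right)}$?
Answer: $0$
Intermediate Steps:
$f{\left(q,z \right)} = 0$ ($f{\left(q,z \right)} = 0 \cdot 2 q = 0$)
$\left(-34 + 32\right) f{\left(5,\left(4 + 1\right) + 1 \right)} = \left(-34 + 32\right) 0 = \left(-2\right) 0 = 0$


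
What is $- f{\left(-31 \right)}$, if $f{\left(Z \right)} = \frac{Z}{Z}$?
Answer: $-1$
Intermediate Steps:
$f{\left(Z \right)} = 1$
$- f{\left(-31 \right)} = \left(-1\right) 1 = -1$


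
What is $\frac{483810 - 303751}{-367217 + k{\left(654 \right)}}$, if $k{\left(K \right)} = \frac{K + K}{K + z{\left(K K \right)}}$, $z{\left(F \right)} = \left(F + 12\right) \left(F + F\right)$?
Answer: $- \frac{100737289125275}{205446243179823} \approx -0.49033$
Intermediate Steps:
$z{\left(F \right)} = 2 F \left(12 + F\right)$ ($z{\left(F \right)} = \left(12 + F\right) 2 F = 2 F \left(12 + F\right)$)
$k{\left(K \right)} = \frac{2 K}{K + 2 K^{2} \left(12 + K^{2}\right)}$ ($k{\left(K \right)} = \frac{K + K}{K + 2 K K \left(12 + K K\right)} = \frac{2 K}{K + 2 K^{2} \left(12 + K^{2}\right)}$)
$\frac{483810 - 303751}{-367217 + k{\left(654 \right)}} = \frac{483810 - 303751}{-367217 + \frac{2}{1 + 2 \cdot 654 \left(12 + 654^{2}\right)}} = \frac{180059}{-367217 + \frac{2}{1 + 2 \cdot 654 \left(12 + 427716\right)}} = \frac{180059}{-367217 + \frac{2}{1 + 2 \cdot 654 \cdot 427728}} = \frac{180059}{-367217 + \frac{2}{1 + 559468224}} = \frac{180059}{-367217 + \frac{2}{559468225}} = \frac{180059}{- \frac{205446243179823}{559468225}} = 180059 \left(- \frac{559468225}{205446243179823}\right) = - \frac{100737289125275}{205446243179823}$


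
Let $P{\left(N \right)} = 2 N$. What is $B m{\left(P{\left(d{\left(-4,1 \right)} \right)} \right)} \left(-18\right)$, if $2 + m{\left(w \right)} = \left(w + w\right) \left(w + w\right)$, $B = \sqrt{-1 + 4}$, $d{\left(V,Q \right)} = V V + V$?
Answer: $- 41436 \sqrt{3} \approx -71769.0$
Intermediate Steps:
$d{\left(V,Q \right)} = V + V^{2}$ ($d{\left(V,Q \right)} = V^{2} + V = V + V^{2}$)
$B = \sqrt{3} \approx 1.732$
$m{\left(w \right)} = -2 + 4 w^{2}$ ($m{\left(w \right)} = -2 + \left(w + w\right) \left(w + w\right) = -2 + 2 w 2 w = -2 + 4 w^{2}$)
$B m{\left(P{\left(d{\left(-4,1 \right)} \right)} \right)} \left(-18\right) = \sqrt{3} \left(-2 + 4 \left(2 \left(- 4 \left(1 - 4\right)\right)\right)^{2}\right) \left(-18\right) = \sqrt{3} \left(-2 + 4 \left(2 \left(\left(-4\right) \left(-3\right)\right)\right)^{2}\right) \left(-18\right) = \sqrt{3} \left(-2 + 4 \left(2 \cdot 12\right)^{2}\right) \left(-18\right) = \sqrt{3} \left(-2 + 4 \cdot 24^{2}\right) \left(-18\right) = \sqrt{3} \left(-2 + 4 \cdot 576\right) \left(-18\right) = \sqrt{3} \left(-2 + 2304\right) \left(-18\right) = \sqrt{3} \cdot 2302 \left(-18\right) = 2302 \sqrt{3} \left(-18\right) = - 41436 \sqrt{3}$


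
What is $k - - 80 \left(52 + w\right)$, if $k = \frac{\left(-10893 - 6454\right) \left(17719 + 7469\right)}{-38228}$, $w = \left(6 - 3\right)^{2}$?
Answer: $\frac{8203801}{503} \approx 16310.0$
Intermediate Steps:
$w = 9$ ($w = 3^{2} = 9$)
$k = \frac{5749161}{503}$ ($k = \left(-17347\right) 25188 \left(- \frac{1}{38228}\right) = \left(-436936236\right) \left(- \frac{1}{38228}\right) = \frac{5749161}{503} \approx 11430.0$)
$k - - 80 \left(52 + w\right) = \frac{5749161}{503} - - 80 \left(52 + 9\right) = \frac{5749161}{503} - \left(-80\right) 61 = \frac{5749161}{503} - -4880 = \frac{5749161}{503} + 4880 = \frac{8203801}{503}$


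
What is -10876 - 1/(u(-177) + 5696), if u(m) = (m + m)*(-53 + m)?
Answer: -947473617/87116 ≈ -10876.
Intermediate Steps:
u(m) = 2*m*(-53 + m) (u(m) = (2*m)*(-53 + m) = 2*m*(-53 + m))
-10876 - 1/(u(-177) + 5696) = -10876 - 1/(2*(-177)*(-53 - 177) + 5696) = -10876 - 1/(2*(-177)*(-230) + 5696) = -10876 - 1/(81420 + 5696) = -10876 - 1/87116 = -947473617/87116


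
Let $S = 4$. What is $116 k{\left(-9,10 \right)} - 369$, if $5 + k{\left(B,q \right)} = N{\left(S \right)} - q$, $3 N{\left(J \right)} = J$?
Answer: $- \frac{5863}{3} \approx -1954.3$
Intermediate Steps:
$N{\left(J \right)} = \frac{J}{3}$
$k{\left(B,q \right)} = - \frac{11}{3} - q$ ($k{\left(B,q \right)} = -5 - \left(- \frac{4}{3} + q\right) = - \frac{11}{3} - q$)
$116 k{\left(-9,10 \right)} - 369 = 116 \left(- \frac{11}{3} - 10\right) - 369 = 116 \left(- \frac{41}{3}\right) - 369 = - \frac{4756}{3} - 369 = - \frac{5863}{3}$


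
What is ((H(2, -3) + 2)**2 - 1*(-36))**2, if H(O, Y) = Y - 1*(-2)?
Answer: 1369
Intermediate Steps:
H(O, Y) = 2 + Y (H(O, Y) = Y + 2 = 2 + Y)
((H(2, -3) + 2)**2 - 1*(-36))**2 = (((2 - 3) + 2)**2 - 1*(-36))**2 = ((-1 + 2)**2 + 36)**2 = (1**2 + 36)**2 = (1 + 36)**2 = 37**2 = 1369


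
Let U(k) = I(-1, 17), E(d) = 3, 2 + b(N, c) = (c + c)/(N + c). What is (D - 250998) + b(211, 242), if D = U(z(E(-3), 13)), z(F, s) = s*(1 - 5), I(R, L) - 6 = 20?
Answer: -113690738/453 ≈ -2.5097e+5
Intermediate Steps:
b(N, c) = -2 + 2*c/(N + c) (b(N, c) = -2 + (c + c)/(N + c) = -2 + (2*c)/(N + c) = -2 + 2*c/(N + c))
I(R, L) = 26 (I(R, L) = 6 + 20 = 26)
z(F, s) = -4*s (z(F, s) = s*(-4) = -4*s)
U(k) = 26
D = 26
(D - 250998) + b(211, 242) = (26 - 250998) - 2*211/(211 + 242) = -250972 - 2*211/453 = -250972 - 2*211*1/453 = -250972 - 422/453 = -113690738/453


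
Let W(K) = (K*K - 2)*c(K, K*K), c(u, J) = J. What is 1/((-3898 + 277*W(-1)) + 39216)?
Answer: 1/35041 ≈ 2.8538e-5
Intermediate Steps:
W(K) = K²*(-2 + K²) (W(K) = (K*K - 2)*(K*K) = (K² - 2)*K² = (-2 + K²)*K² = K²*(-2 + K²))
1/((-3898 + 277*W(-1)) + 39216) = 1/((-3898 + 277*((-1)²*(-2 + (-1)²))) + 39216) = 1/((-3898 + 277*(1*(-2 + 1))) + 39216) = 1/((-3898 + 277*(1*(-1))) + 39216) = 1/((-3898 + 277*(-1)) + 39216) = 1/((-3898 - 277) + 39216) = 1/(-4175 + 39216) = 1/35041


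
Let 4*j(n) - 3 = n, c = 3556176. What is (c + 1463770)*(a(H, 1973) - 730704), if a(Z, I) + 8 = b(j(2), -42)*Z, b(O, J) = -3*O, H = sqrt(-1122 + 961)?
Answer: -3668134781552 - 37649595*I*sqrt(161)/2 ≈ -3.6681e+12 - 2.3886e+8*I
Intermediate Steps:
j(n) = 3/4 + n/4
H = I*sqrt(161) (H = sqrt(-161) = I*sqrt(161) ≈ 12.689*I)
a(Z, I) = -8 - 15*Z/4 (a(Z, I) = -8 + (-3*(3/4 + (1/4)*2))*Z = -8 + (-3*(3/4 + 1/2))*Z = -8 + (-3*5/4)*Z = -8 - 15*Z/4)
(c + 1463770)*(a(H, 1973) - 730704) = (3556176 + 1463770)*((-8 - 15*I*sqrt(161)/4) - 730704) = 5019946*((-8 - 15*I*sqrt(161)/4) - 730704) = 5019946*(-730712 - 15*I*sqrt(161)/4) = -3668134781552 - 37649595*I*sqrt(161)/2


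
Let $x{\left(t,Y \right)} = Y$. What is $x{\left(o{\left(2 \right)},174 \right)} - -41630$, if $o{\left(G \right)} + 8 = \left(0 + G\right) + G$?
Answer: $41804$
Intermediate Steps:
$o{\left(G \right)} = -8 + 2 G$ ($o{\left(G \right)} = -8 + \left(\left(0 + G\right) + G\right) = -8 + \left(G + G\right) = -8 + 2 G$)
$x{\left(o{\left(2 \right)},174 \right)} - -41630 = 174 - -41630 = 174 + 41630 = 41804$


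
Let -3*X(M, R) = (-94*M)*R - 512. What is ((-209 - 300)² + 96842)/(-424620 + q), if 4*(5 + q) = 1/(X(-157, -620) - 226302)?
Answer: -12060900741672/14388954850997 ≈ -0.83821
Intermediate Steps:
X(M, R) = 512/3 + 94*M*R/3 (X(M, R) = -((-94*M)*R - 512)/3 = -(-94*M*R - 512)/3 = -(-512 - 94*M*R)/3 = 512/3 + 94*M*R/3)
q = -169431317/33886264 (q = -5 + 1/(4*((512/3 + (94/3)*(-157)*(-620)) - 226302)) = -5 + 1/(4*((512/3 + 9149960/3) - 226302)) = -5 + 1/(4*(9150472/3 - 226302)) = -5 + 1/(4*(8471566/3)) = -5 + (¼)*(3/8471566) = -5 + 3/33886264 = -169431317/33886264 ≈ -5.0000)
((-209 - 300)² + 96842)/(-424620 + q) = ((-209 - 300)² + 96842)/(-424620 - 169431317/33886264) = ((-509)² + 96842)/(-14388954850997/33886264) = (259081 + 96842)*(-33886264/14388954850997) = 355923*(-33886264/14388954850997) = -12060900741672/14388954850997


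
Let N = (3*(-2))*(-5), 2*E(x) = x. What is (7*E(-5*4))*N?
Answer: -2100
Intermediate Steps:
E(x) = x/2
N = 30 (N = -6*(-5) = 30)
(7*E(-5*4))*N = (7*((-5*4)/2))*30 = (7*((½)*(-20)))*30 = (7*(-10))*30 = -70*30 = -2100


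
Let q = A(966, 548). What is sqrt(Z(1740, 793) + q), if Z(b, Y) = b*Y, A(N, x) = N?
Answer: sqrt(1380786) ≈ 1175.1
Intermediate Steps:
Z(b, Y) = Y*b
q = 966
sqrt(Z(1740, 793) + q) = sqrt(793*1740 + 966) = sqrt(1379820 + 966) = sqrt(1380786)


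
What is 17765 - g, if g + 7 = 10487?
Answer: 7285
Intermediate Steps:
g = 10480 (g = -7 + 10487 = 10480)
17765 - g = 17765 - 1*10480 = 17765 - 10480 = 7285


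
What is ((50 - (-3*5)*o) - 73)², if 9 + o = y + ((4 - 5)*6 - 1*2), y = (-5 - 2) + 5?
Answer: 94864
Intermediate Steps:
y = -2 (y = -7 + 5 = -2)
o = -19 (o = -9 + (-2 + ((4 - 5)*6 - 1*2)) = -9 + (-2 + (-1*6 - 2)) = -9 + (-2 + (-6 - 2)) = -9 + (-2 - 8) = -9 - 10 = -19)
((50 - (-3*5)*o) - 73)² = ((50 - (-3*5)*(-19)) - 73)² = ((50 - (-15)*(-19)) - 73)² = ((50 - 1*285) - 73)² = ((50 - 285) - 73)² = (-235 - 73)² = (-308)² = 94864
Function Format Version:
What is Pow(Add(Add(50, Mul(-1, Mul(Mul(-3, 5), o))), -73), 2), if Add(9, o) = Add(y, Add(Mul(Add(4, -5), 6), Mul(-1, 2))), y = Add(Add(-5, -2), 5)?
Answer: 94864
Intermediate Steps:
y = -2 (y = Add(-7, 5) = -2)
o = -19 (o = Add(-9, Add(-2, Add(Mul(Add(4, -5), 6), Mul(-1, 2)))) = Add(-9, Add(-2, Add(Mul(-1, 6), -2))) = Add(-9, Add(-2, Add(-6, -2))) = Add(-9, Add(-2, -8)) = Add(-9, -10) = -19)
Pow(Add(Add(50, Mul(-1, Mul(Mul(-3, 5), o))), -73), 2) = Pow(Add(Add(50, Mul(-1, Mul(Mul(-3, 5), -19))), -73), 2) = Pow(Add(Add(50, Mul(-1, Mul(-15, -19))), -73), 2) = Pow(Add(Add(50, Mul(-1, 285)), -73), 2) = Pow(Add(Add(50, -285), -73), 2) = Pow(Add(-235, -73), 2) = Pow(-308, 2) = 94864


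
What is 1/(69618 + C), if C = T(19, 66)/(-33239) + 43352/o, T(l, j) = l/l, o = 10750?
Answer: 96625/6727228911 ≈ 1.4363e-5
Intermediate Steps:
T(l, j) = 1
C = 389661/96625 (C = 1/(-33239) + 43352/10750 = 1*(-1/33239) + 43352*(1/10750) = -1/33239 + 21676/5375 = 389661/96625 ≈ 4.0327)
1/(69618 + C) = 1/(69618 + 389661/96625) = 1/(6727228911/96625) = 96625/6727228911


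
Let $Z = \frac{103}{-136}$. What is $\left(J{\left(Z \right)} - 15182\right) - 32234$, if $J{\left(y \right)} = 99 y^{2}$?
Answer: $- \frac{875956045}{18496} \approx -47359.0$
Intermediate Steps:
$Z = - \frac{103}{136}$ ($Z = 103 \left(- \frac{1}{136}\right) = - \frac{103}{136} \approx -0.75735$)
$\left(J{\left(Z \right)} - 15182\right) - 32234 = \left(99 \left(- \frac{103}{136}\right)^{2} - 15182\right) - 32234 = \left(99 \cdot \frac{10609}{18496} - 15182\right) - 32234 = \left(\frac{1050291}{18496} - 15182\right) - 32234 = - \frac{279755981}{18496} - 32234 = - \frac{875956045}{18496}$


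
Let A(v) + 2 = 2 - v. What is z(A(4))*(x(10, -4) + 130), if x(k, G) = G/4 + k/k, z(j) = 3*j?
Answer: -1560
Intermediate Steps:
A(v) = -v (A(v) = -2 + (2 - v) = -v)
x(k, G) = 1 + G/4 (x(k, G) = G*(¼) + 1 = G/4 + 1 = 1 + G/4)
z(A(4))*(x(10, -4) + 130) = (3*(-1*4))*((1 + (¼)*(-4)) + 130) = (3*(-4))*((1 - 1) + 130) = -12*(0 + 130) = -12*130 = -1560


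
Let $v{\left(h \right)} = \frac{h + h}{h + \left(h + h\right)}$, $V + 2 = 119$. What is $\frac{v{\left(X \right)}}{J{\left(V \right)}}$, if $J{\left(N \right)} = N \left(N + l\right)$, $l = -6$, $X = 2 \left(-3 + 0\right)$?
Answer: $\frac{2}{38961} \approx 5.1333 \cdot 10^{-5}$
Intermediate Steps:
$V = 117$ ($V = -2 + 119 = 117$)
$X = -6$ ($X = 2 \left(-3\right) = -6$)
$J{\left(N \right)} = N \left(-6 + N\right)$ ($J{\left(N \right)} = N \left(N - 6\right) = N \left(-6 + N\right)$)
$v{\left(h \right)} = \frac{2}{3}$ ($v{\left(h \right)} = \frac{2 h}{h + 2 h} = \frac{2 h}{3 h} = 2 h \frac{1}{3 h} = \frac{2}{3}$)
$\frac{v{\left(X \right)}}{J{\left(V \right)}} = \frac{2}{3 \cdot 117 \left(-6 + 117\right)} = \frac{2}{3 \cdot 117 \cdot 111} = \frac{2}{3 \cdot 12987} = \frac{2}{3} \cdot \frac{1}{12987} = \frac{2}{38961}$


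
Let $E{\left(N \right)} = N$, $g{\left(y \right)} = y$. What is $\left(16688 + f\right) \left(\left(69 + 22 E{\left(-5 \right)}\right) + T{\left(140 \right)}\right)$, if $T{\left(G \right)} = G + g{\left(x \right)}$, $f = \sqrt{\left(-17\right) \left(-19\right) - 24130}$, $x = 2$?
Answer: $1685488 + 101 i \sqrt{23807} \approx 1.6855 \cdot 10^{6} + 15584.0 i$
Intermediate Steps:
$f = i \sqrt{23807}$ ($f = \sqrt{323 - 24130} = \sqrt{-23807} = i \sqrt{23807} \approx 154.3 i$)
$T{\left(G \right)} = 2 + G$ ($T{\left(G \right)} = G + 2 = 2 + G$)
$\left(16688 + f\right) \left(\left(69 + 22 E{\left(-5 \right)}\right) + T{\left(140 \right)}\right) = \left(16688 + i \sqrt{23807}\right) \left(\left(69 + 22 \left(-5\right)\right) + \left(2 + 140\right)\right) = \left(16688 + i \sqrt{23807}\right) \left(\left(69 - 110\right) + 142\right) = \left(16688 + i \sqrt{23807}\right) \left(-41 + 142\right) = \left(16688 + i \sqrt{23807}\right) 101 = 1685488 + 101 i \sqrt{23807}$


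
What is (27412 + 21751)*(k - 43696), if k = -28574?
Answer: -3553010010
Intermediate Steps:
(27412 + 21751)*(k - 43696) = (27412 + 21751)*(-28574 - 43696) = 49163*(-72270) = -3553010010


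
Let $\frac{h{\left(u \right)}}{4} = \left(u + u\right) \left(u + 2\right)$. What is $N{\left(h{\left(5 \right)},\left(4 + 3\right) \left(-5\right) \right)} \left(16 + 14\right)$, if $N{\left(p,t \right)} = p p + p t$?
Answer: $2058000$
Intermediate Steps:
$h{\left(u \right)} = 8 u \left(2 + u\right)$ ($h{\left(u \right)} = 4 \left(u + u\right) \left(u + 2\right) = 4 \cdot 2 u \left(2 + u\right) = 8 u \left(2 + u\right)$)
$N{\left(p,t \right)} = p^{2} + p t$
$N{\left(h{\left(5 \right)},\left(4 + 3\right) \left(-5\right) \right)} \left(16 + 14\right) = 8 \cdot 5 \left(2 + 5\right) \left(8 \cdot 5 \left(2 + 5\right) + \left(4 + 3\right) \left(-5\right)\right) \left(16 + 14\right) = 8 \cdot 5 \cdot 7 \left(8 \cdot 5 \cdot 7 + 7 \left(-5\right)\right) 30 = 280 \left(280 - 35\right) 30 = 280 \cdot 245 \cdot 30 = 68600 \cdot 30 = 2058000$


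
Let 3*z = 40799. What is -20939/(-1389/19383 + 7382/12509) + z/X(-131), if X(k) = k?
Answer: -95254988717584/2352578565 ≈ -40490.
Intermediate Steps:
z = 40799/3 (z = (⅓)*40799 = 40799/3 ≈ 13600.)
-20939/(-1389/19383 + 7382/12509) + z/X(-131) = -20939/(-1389/19383 + 7382/12509) + (40799/3)/(-131) = -20939/(-1389*1/19383 + 7382*(1/12509)) + (40799/3)*(-1/131) = -20939/(-463/6461 + 7382/12509) - 40799/393 = -20939/5986205/11545807 - 40799/393 = -20939*11545807/5986205 - 40799/393 = -241757652773/5986205 - 40799/393 = -95254988717584/2352578565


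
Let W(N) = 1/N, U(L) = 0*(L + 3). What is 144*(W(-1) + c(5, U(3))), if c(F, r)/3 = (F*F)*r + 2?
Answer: 720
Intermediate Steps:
U(L) = 0 (U(L) = 0*(3 + L) = 0)
c(F, r) = 6 + 3*r*F² (c(F, r) = 3*((F*F)*r + 2) = 3*(F²*r + 2) = 3*(r*F² + 2) = 3*(2 + r*F²) = 6 + 3*r*F²)
144*(W(-1) + c(5, U(3))) = 144*(1/(-1) + (6 + 3*0*5²)) = 144*(-1 + (6 + 3*0*25)) = 144*(-1 + (6 + 0)) = 144*(-1 + 6) = 144*5 = 720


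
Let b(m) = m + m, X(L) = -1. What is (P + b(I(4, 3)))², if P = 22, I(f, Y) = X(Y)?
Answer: 400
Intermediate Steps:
I(f, Y) = -1
b(m) = 2*m
(P + b(I(4, 3)))² = (22 + 2*(-1))² = (22 - 2)² = 20² = 400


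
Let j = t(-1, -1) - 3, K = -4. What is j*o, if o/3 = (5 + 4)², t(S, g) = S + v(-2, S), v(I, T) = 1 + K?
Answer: -1701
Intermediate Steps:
v(I, T) = -3 (v(I, T) = 1 - 4 = -3)
t(S, g) = -3 + S (t(S, g) = S - 3 = -3 + S)
j = -7 (j = (-3 - 1) - 3 = -4 - 3 = -7)
o = 243 (o = 3*(5 + 4)² = 3*9² = 3*81 = 243)
j*o = -7*243 = -1701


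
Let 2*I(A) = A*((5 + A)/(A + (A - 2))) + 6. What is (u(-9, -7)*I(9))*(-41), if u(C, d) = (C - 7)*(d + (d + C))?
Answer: -104673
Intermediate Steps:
u(C, d) = (-7 + C)*(C + 2*d) (u(C, d) = (-7 + C)*(d + (C + d)) = (-7 + C)*(C + 2*d))
I(A) = 3 + A*(5 + A)/(2*(-2 + 2*A)) (I(A) = (A*((5 + A)/(A + (A - 2))) + 6)/2 = (A*((5 + A)/(A + (-2 + A))) + 6)/2 = (A*((5 + A)/(-2 + 2*A)) + 6)/2 = (A*(5 + A)/(-2 + 2*A) + 6)/2 = (6 + A*(5 + A)/(-2 + 2*A))/2 = 3 + A*(5 + A)/(2*(-2 + 2*A)))
(u(-9, -7)*I(9))*(-41) = (((-9)**2 - 14*(-7) - 7*(-9) + 2*(-9)*(-7))*((-12 + 9**2 + 17*9)/(4*(-1 + 9))))*(-41) = ((81 + 98 + 63 + 126)*((1/4)*(-12 + 81 + 153)/8))*(-41) = (368*((1/4)*(1/8)*222))*(-41) = (368*(111/16))*(-41) = 2553*(-41) = -104673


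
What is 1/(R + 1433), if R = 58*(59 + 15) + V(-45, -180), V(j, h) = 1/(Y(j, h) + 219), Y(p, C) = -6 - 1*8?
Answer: 205/1173626 ≈ 0.00017467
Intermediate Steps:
Y(p, C) = -14 (Y(p, C) = -6 - 8 = -14)
V(j, h) = 1/205 (V(j, h) = 1/(-14 + 219) = 1/205)
R = 879861/205 (R = 58*(59 + 15) + 1/205 = 58*74 + 1/205 = 4292 + 1/205 = 879861/205 ≈ 4292.0)
1/(R + 1433) = 1/(879861/205 + 1433) = 1/(1173626/205) = 205/1173626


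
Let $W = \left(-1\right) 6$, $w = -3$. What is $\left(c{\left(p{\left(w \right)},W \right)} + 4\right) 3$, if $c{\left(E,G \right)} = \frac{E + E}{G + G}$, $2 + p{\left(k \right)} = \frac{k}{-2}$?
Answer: $\frac{49}{4} \approx 12.25$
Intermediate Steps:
$W = -6$
$p{\left(k \right)} = -2 - \frac{k}{2}$ ($p{\left(k \right)} = -2 + \frac{k}{-2} = -2 + k \left(- \frac{1}{2}\right) = -2 - \frac{k}{2}$)
$c{\left(E,G \right)} = \frac{E}{G}$ ($c{\left(E,G \right)} = \frac{2 E}{2 G} = 2 E \frac{1}{2 G} = \frac{E}{G}$)
$\left(c{\left(p{\left(w \right)},W \right)} + 4\right) 3 = \left(\frac{-2 - - \frac{3}{2}}{-6} + 4\right) 3 = \left(\left(-2 + \frac{3}{2}\right) \left(- \frac{1}{6}\right) + 4\right) 3 = \left(\left(- \frac{1}{2}\right) \left(- \frac{1}{6}\right) + 4\right) 3 = \left(\frac{1}{12} + 4\right) 3 = \frac{49}{12} \cdot 3 = \frac{49}{4}$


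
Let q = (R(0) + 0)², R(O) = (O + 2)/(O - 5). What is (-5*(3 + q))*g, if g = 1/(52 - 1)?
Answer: -79/255 ≈ -0.30980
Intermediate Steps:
R(O) = (2 + O)/(-5 + O)
g = 1/51 ≈ 0.019608
q = 4/25 (q = ((2 + 0)/(-5 + 0) + 0)² = (2/(-5) + 0)² = (-⅕*2 + 0)² = (-⅖ + 0)² = (-⅖)² = 4/25 ≈ 0.16000)
(-5*(3 + q))*g = -5*(3 + 4/25)*(1/51) = -5*79/25*(1/51) = -79/5*1/51 = -79/255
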